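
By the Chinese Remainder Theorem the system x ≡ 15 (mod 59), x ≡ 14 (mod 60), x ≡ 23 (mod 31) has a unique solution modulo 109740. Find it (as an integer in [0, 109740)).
The moduli 59, 60, 31 are pairwise coprime, so by the CRT there is a unique solution mod 59·60·31 = 109740.
Solve by successive substitution. Start with x ≡ 15 (mod 59).
  Combine with x ≡ 14 (mod 60): write x = 15 + 59·t and require 15 + 59·t ≡ 14 (mod 60), i.e. 59·t ≡ 14 − 15 ≡ 59 (mod 60). Since 59^(−1) ≡ 59 (mod 60), t ≡ 59·59 ≡ 1 (mod 60). So x ≡ 15 + 59·1 = 74 (mod 3540).
  Combine with x ≡ 23 (mod 31): write x = 74 + 3540·t and require 74 + 3540·t ≡ 23 (mod 31), i.e. 3540·t ≡ 23 − 74 ≡ 11 (mod 31). Since 3540^(−1) ≡ 26 (mod 31) (3540 ≡ 6 (mod 31)), t ≡ 26·11 ≡ 7 (mod 31). So x ≡ 74 + 3540·7 = 24854 (mod 109740).
Unique solution in [0, 109740): x = 24854.

Final answer: x ≡ 24854 (mod 109740); the representative in [0, 109740) is 24854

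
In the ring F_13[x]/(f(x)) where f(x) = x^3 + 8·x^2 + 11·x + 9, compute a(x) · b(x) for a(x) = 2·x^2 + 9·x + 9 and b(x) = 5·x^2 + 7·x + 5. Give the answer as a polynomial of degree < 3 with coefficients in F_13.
a · b ≡ 7·x^2 + 2·x (mod f(x))

Multiply as integer polynomials: a · b = 10·x^4 + 59·x^3 + 118·x^2 + 108·x + 45. Reducing coefficients mod 13: a · b ≡ 10·x^4 + 7·x^3 + x^2 + 4·x + 6. Now divide by f(x) = x^3 + 8·x^2 + 11·x + 9 in F_13[x], eliminating the leading term at each step:
  leading term 10·x^4: subtract (10·x)·f(x) = 10·x^4 + 2·x^3 + 6·x^2 + 12·x, leaving 5·x^3 + 8·x^2 + 5·x + 6 (coefficients mod 13)
  leading term 5·x^3: subtract (5)·f(x) = 5·x^3 + x^2 + 3·x + 6, leaving 7·x^2 + 2·x (coefficients mod 13)
The degree is now < 3, so this is the remainder. Hence a · b ≡ 7·x^2 + 2·x in F_13[x]/(f).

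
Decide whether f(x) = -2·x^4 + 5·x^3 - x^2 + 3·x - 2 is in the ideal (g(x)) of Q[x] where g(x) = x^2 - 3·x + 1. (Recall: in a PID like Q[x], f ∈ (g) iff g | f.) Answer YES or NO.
NO

In Q[x] the ideal (g) consists of all multiples of g, so f ∈ (g) iff g | f, i.e. iff the remainder of f on division by g is 0. Divide f by g (g is monic, so eliminate the leading term of the running remainder at each step):
  leading term -2·x^4: subtract (-2·x^2)·g(x) = -2·x^4 + 6·x^3 - 2·x^2, leaving -x^3 + x^2 + 3·x - 2
  leading term -x^3: subtract (-x)·g(x) = -x^3 + 3·x^2 - x, leaving -2·x^2 + 4·x - 2
  leading term -2·x^2: subtract (-2)·g(x) = -2·x^2 + 6·x - 2, leaving -2·x
The remainder r(x) = -2·x ≠ 0 (and deg r < deg g), so g ∤ f, i.e. f ∉ (g).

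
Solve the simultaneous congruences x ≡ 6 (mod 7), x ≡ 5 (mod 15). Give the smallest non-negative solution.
The moduli 7, 15 are pairwise coprime, so by the CRT there is a unique solution mod 7·15 = 105.
Solve by successive substitution. Start with x ≡ 6 (mod 7).
  Combine with x ≡ 5 (mod 15): write x = 6 + 7·t and require 6 + 7·t ≡ 5 (mod 15), i.e. 7·t ≡ 5 − 6 ≡ 14 (mod 15). Since 7^(−1) ≡ 13 (mod 15), t ≡ 13·14 ≡ 2 (mod 15). So x ≡ 6 + 7·2 = 20 (mod 105).
Unique solution in [0, 105): x = 20.

Final answer: x ≡ 20 (mod 105); the representative in [0, 105) is 20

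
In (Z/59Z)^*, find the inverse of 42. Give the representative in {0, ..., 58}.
42^(−1) ≡ 52 (mod 59)

Apply the extended Euclidean algorithm to (59, 42), tracking rows (r, s, t) with s·59 + t·42 = r. Each division r_prev = q·r_cur + r_new produces the new row as (previous row) − q·(current row):
  row A: (59, 1, 0)   [1·59 + 0·42 = 59]
  row B: (42, 0, 1)   [0·59 + 1·42 = 42]
  59 = 1·42 + 17   → row C = row A − 1·row B = (17, 1, −1)   [check: 1·59 − 1·42 = 17]
  42 = 2·17 + 8   → row D = row B − 2·row C = (8, −2, 3)   [check: −2·59 + 3·42 = 8]
  17 = 2·8 + 1   → row E = row C − 2·row D = (1, 5, −7)   [check: 5·59 − 7·42 = 1]
  8 = 8·1 + 0   → remainder 0, stop. gcd = 1 (last nonzero row E).
The gcd is 1, so 42 is invertible mod 59. The last nonzero row gives 5·59 − 7·42 = 1, so t = −7. So 42^(−1) ≡ −7 ≡ 52 (mod 59). Verify: 42 · 52 = 2184 ≡ 1 (mod 59). ✓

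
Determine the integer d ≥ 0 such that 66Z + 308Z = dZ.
(66, 308) = (22); d = 22

In the PID Z, (a, b) is generated by gcd(a, b). Compute gcd(308, 66) with the extended Euclidean algorithm, tracking rows (r, s, t) with s·308 + t·66 = r:
  row A: (308, 1, 0)   [1·308 + 0·66 = 308]
  row B: (66, 0, 1)   [0·308 + 1·66 = 66]
  308 = 4·66 + 44   → row C = row A − 4·row B = (44, 1, −4)   [check: 1·308 − 4·66 = 44]
  66 = 1·44 + 22   → row D = row B − 1·row C = (22, −1, 5)   [check: −1·308 + 5·66 = 22]
  44 = 2·22 + 0   → remainder 0, stop. gcd = 22 (last nonzero row D).
So gcd(66, 308) = 22, with Bézout identity −1·308 + 5·66 = 22. Containment (⊇): the Bézout identity exhibits 22 as an element of (66, 308), giving (22) ⊆ (66, 308). Containment (⊆): since 22 | 66 and 22 | 308 (66 = 22·3, 308 = 22·14), every Z-linear combination of 66 and 308 is divisible by 22, so (66, 308) ⊆ (22). Therefore (66, 308) = (22), d = 22.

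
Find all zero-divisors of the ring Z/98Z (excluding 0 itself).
An element a ∈ Z/98Z (with a ≠ 0) is a zero-divisor iff gcd(a, 98) > 1 (because a is a unit precisely when gcd(a, n) = 1, and in Z/nZ every nonzero, non-unit element is a zero-divisor). Scan a = 1, ..., 97 and keep those with gcd(a, 98) > 1:
  gcd(2, 98) = 2, gcd(4, 98) = 2, gcd(6, 98) = 2, gcd(7, 98) = 7, gcd(8, 98) = 2, gcd(10, 98) = 2, gcd(12, 98) = 2, gcd(14, 98) = 14, gcd(16, 98) = 2, gcd(18, 98) = 2, gcd(20, 98) = 2, gcd(21, 98) = 7, gcd(22, 98) = 2, gcd(24, 98) = 2, gcd(26, 98) = 2, gcd(28, 98) = 14, gcd(30, 98) = 2, gcd(32, 98) = 2, gcd(34, 98) = 2, gcd(35, 98) = 7, gcd(36, 98) = 2, gcd(38, 98) = 2, gcd(40, 98) = 2, gcd(42, 98) = 14, gcd(44, 98) = 2, gcd(46, 98) = 2, gcd(48, 98) = 2, gcd(49, 98) = 49, gcd(50, 98) = 2, gcd(52, 98) = 2, gcd(54, 98) = 2, gcd(56, 98) = 14, gcd(58, 98) = 2, gcd(60, 98) = 2, gcd(62, 98) = 2, gcd(63, 98) = 7, gcd(64, 98) = 2, gcd(66, 98) = 2, gcd(68, 98) = 2, gcd(70, 98) = 14, gcd(72, 98) = 2, gcd(74, 98) = 2, gcd(76, 98) = 2, gcd(77, 98) = 7, gcd(78, 98) = 2, gcd(80, 98) = 2, gcd(82, 98) = 2, gcd(84, 98) = 14, gcd(86, 98) = 2, gcd(88, 98) = 2, gcd(90, 98) = 2, gcd(91, 98) = 7, gcd(92, 98) = 2, gcd(94, 98) = 2, gcd(96, 98) = 2.
All other a ∈ {1, ..., 97} have gcd(a, 98) = 1 and are units. So the nonzero zero-divisors are exactly the 55 values of a appearing in this scan.

Final answer: nonzero zero-divisors of Z/98Z = {2, 4, 6, 7, 8, 10, 12, 14, 16, 18, 20, 21, 22, 24, 26, 28, 30, 32, 34, 35, 36, 38, 40, 42, 44, 46, 48, 49, 50, 52, 54, 56, 58, 60, 62, 63, 64, 66, 68, 70, 72, 74, 76, 77, 78, 80, 82, 84, 86, 88, 90, 91, 92, 94, 96}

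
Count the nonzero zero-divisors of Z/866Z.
In Z/866Z each nonzero element is either a unit (gcd with 866 is 1) or a zero-divisor (gcd > 1). The number of units is φ(866): factorise 866 = 2 · 433, so φ(866) = (2 − 1) · (433 − 1) = 1 · 432 = 432. The nonzero elements number 866 − 1 = 865. Hence the nonzero zero-divisors number 865 − 432 = 433.

Final answer: Z/866Z has 433 nonzero zero-divisors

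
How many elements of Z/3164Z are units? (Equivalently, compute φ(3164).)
An element a ∈ Z/3164Z is a unit iff gcd(a, 3164) = 1, so the number of units is φ(3164). φ is multiplicative, with φ(p^e) = p^e − p^(e−1). Factorise 3164 = 2^2 · 7 · 113. Then
  φ(3164) = (2^2 − 2^1) · (7 − 1) · (113 − 1) = 2 · 6 · 112 = 1344.

Final answer: Z/3164Z has φ(3164) = 1344 units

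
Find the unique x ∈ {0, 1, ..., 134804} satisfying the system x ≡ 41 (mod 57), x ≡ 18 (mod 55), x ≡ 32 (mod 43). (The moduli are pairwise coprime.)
x ≡ 82463 (mod 134805); the representative in [0, 134805) is 82463

The moduli 57, 55, 43 are pairwise coprime, so by the CRT there is a unique solution mod 57·55·43 = 134805.
Solve by successive substitution. Start with x ≡ 41 (mod 57).
  Combine with x ≡ 18 (mod 55): write x = 41 + 57·t and require 41 + 57·t ≡ 18 (mod 55), i.e. 57·t ≡ 18 − 41 ≡ 32 (mod 55). Since 57^(−1) ≡ 28 (mod 55) (57 ≡ 2 (mod 55)), t ≡ 28·32 ≡ 16 (mod 55). So x ≡ 41 + 57·16 = 953 (mod 3135).
  Combine with x ≡ 32 (mod 43): write x = 953 + 3135·t and require 953 + 3135·t ≡ 32 (mod 43), i.e. 3135·t ≡ 32 − 953 ≡ 25 (mod 43). Since 3135^(−1) ≡ 32 (mod 43) (3135 ≡ 39 (mod 43)), t ≡ 32·25 ≡ 26 (mod 43). So x ≡ 953 + 3135·26 = 82463 (mod 134805).
Unique solution in [0, 134805): x = 82463.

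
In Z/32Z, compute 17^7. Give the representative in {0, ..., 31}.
17

Use repeated squaring. Binary(7) = 111. Walk through the bits of the exponent 7 left-to-right: at each bit after the leading one, square the running value, then multiply by 17 if the bit is 1 (always reducing mod 32):
  bit 1 = 1 (leading): start with 17.
  bit 2 = 1: square 17^2 = 289 ≡ 1; bit is 1, so multiply 1·17 = 17 (mod 32).
  bit 3 = 1: square 17^2 = 289 ≡ 1; bit is 1, so multiply 1·17 = 17 (mod 32).
Final value: 17^7 ≡ 17 (mod 32).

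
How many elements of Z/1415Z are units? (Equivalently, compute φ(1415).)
Z/1415Z has φ(1415) = 1128 units

An element a ∈ Z/1415Z is a unit iff gcd(a, 1415) = 1, so the number of units is φ(1415). φ is multiplicative, with φ(p^e) = p^e − p^(e−1). Factorise 1415 = 5 · 283. Then
  φ(1415) = (5 − 1) · (283 − 1) = 4 · 282 = 1128.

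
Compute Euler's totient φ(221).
φ(221) = 192

φ is multiplicative, with φ(p^e) = p^e − p^(e−1). Factorise 221 = 13 · 17. Then
  φ(221) = (13 − 1) · (17 − 1) = 12 · 16 = 192.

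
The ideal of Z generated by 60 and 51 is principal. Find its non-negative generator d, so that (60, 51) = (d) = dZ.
In the PID Z, (a, b) is generated by gcd(a, b). Compute gcd(60, 51) with the extended Euclidean algorithm, tracking rows (r, s, t) with s·60 + t·51 = r:
  row A: (60, 1, 0)   [1·60 + 0·51 = 60]
  row B: (51, 0, 1)   [0·60 + 1·51 = 51]
  60 = 1·51 + 9   → row C = row A − 1·row B = (9, 1, −1)   [check: 1·60 − 1·51 = 9]
  51 = 5·9 + 6   → row D = row B − 5·row C = (6, −5, 6)   [check: −5·60 + 6·51 = 6]
  9 = 1·6 + 3   → row E = row C − 1·row D = (3, 6, −7)   [check: 6·60 − 7·51 = 3]
  6 = 2·3 + 0   → remainder 0, stop. gcd = 3 (last nonzero row E).
So gcd(60, 51) = 3, with Bézout identity 6·60 − 7·51 = 3. Containment (⊇): the Bézout identity exhibits 3 as an element of (60, 51), giving (3) ⊆ (60, 51). Containment (⊆): since 3 | 60 and 3 | 51 (60 = 3·20, 51 = 3·17), every Z-linear combination of 60 and 51 is divisible by 3, so (60, 51) ⊆ (3). Therefore (60, 51) = (3), d = 3.

Final answer: (60, 51) = (3); d = 3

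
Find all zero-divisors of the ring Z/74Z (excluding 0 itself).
nonzero zero-divisors of Z/74Z = {2, 4, 6, 8, 10, 12, 14, 16, 18, 20, 22, 24, 26, 28, 30, 32, 34, 36, 37, 38, 40, 42, 44, 46, 48, 50, 52, 54, 56, 58, 60, 62, 64, 66, 68, 70, 72}

An element a ∈ Z/74Z (with a ≠ 0) is a zero-divisor iff gcd(a, 74) > 1 (because a is a unit precisely when gcd(a, n) = 1, and in Z/nZ every nonzero, non-unit element is a zero-divisor). Scan a = 1, ..., 73 and keep those with gcd(a, 74) > 1:
  gcd(2, 74) = 2, gcd(4, 74) = 2, gcd(6, 74) = 2, gcd(8, 74) = 2, gcd(10, 74) = 2, gcd(12, 74) = 2, gcd(14, 74) = 2, gcd(16, 74) = 2, gcd(18, 74) = 2, gcd(20, 74) = 2, gcd(22, 74) = 2, gcd(24, 74) = 2, gcd(26, 74) = 2, gcd(28, 74) = 2, gcd(30, 74) = 2, gcd(32, 74) = 2, gcd(34, 74) = 2, gcd(36, 74) = 2, gcd(37, 74) = 37, gcd(38, 74) = 2, gcd(40, 74) = 2, gcd(42, 74) = 2, gcd(44, 74) = 2, gcd(46, 74) = 2, gcd(48, 74) = 2, gcd(50, 74) = 2, gcd(52, 74) = 2, gcd(54, 74) = 2, gcd(56, 74) = 2, gcd(58, 74) = 2, gcd(60, 74) = 2, gcd(62, 74) = 2, gcd(64, 74) = 2, gcd(66, 74) = 2, gcd(68, 74) = 2, gcd(70, 74) = 2, gcd(72, 74) = 2.
All other a ∈ {1, ..., 73} have gcd(a, 74) = 1 and are units. So the nonzero zero-divisors are exactly the 37 values of a appearing in this scan.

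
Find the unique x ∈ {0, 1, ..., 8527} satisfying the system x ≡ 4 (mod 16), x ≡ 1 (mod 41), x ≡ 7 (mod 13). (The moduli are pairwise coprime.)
The moduli 16, 41, 13 are pairwise coprime, so by the CRT there is a unique solution mod 16·41·13 = 8528.
Solve by successive substitution. Start with x ≡ 4 (mod 16).
  Combine with x ≡ 1 (mod 41): write x = 4 + 16·t and require 4 + 16·t ≡ 1 (mod 41), i.e. 16·t ≡ 1 − 4 ≡ 38 (mod 41). Since 16^(−1) ≡ 18 (mod 41), t ≡ 18·38 ≡ 28 (mod 41). So x ≡ 4 + 16·28 = 452 (mod 656).
  Combine with x ≡ 7 (mod 13): write x = 452 + 656·t and require 452 + 656·t ≡ 7 (mod 13), i.e. 656·t ≡ 7 − 452 ≡ 10 (mod 13). Since 656^(−1) ≡ 11 (mod 13) (656 ≡ 6 (mod 13)), t ≡ 11·10 ≡ 6 (mod 13). So x ≡ 452 + 656·6 = 4388 (mod 8528).
Unique solution in [0, 8528): x = 4388.

Final answer: x ≡ 4388 (mod 8528); the representative in [0, 8528) is 4388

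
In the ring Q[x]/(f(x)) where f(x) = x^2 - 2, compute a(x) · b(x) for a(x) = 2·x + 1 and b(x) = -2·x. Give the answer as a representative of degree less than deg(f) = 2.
a · b ≡ -2·x - 8 (mod f(x))

First multiply in Q[x] without reducing: a · b = -4·x^2 - 2·x. Now divide by f(x) = x^2 - 2, eliminating the leading term at each step:
  leading term -4·x^2: subtract (-4)·f(x) = 8 - 4·x^2, leaving -2·x - 8
The degree is now < 2, so this is the remainder. Hence a · b ≡ -2·x - 8 in Q[x]/(f).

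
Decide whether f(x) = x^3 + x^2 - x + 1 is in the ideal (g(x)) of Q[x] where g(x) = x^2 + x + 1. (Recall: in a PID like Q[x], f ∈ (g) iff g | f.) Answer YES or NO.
In Q[x] the ideal (g) consists of all multiples of g, so f ∈ (g) iff g | f, i.e. iff the remainder of f on division by g is 0. Divide f by g (g is monic, so eliminate the leading term of the running remainder at each step):
  leading term x^3: subtract (x)·g(x) = x^3 + x^2 + x, leaving 1 - 2·x
The remainder r(x) = 1 - 2·x ≠ 0 (and deg r < deg g), so g ∤ f, i.e. f ∉ (g).

Final answer: NO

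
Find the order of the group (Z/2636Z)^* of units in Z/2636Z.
|(Z/2636Z)^*| = 1316

(Z/2636Z)^* consists of the classes a with gcd(a, 2636) = 1, so its order is φ(2636). φ is multiplicative, with φ(p^e) = p^e − p^(e−1). Factorise 2636 = 2^2 · 659. Then
  φ(2636) = (2^2 − 2^1) · (659 − 1) = 2 · 658 = 1316.
Thus |(Z/2636Z)^*| = 1316.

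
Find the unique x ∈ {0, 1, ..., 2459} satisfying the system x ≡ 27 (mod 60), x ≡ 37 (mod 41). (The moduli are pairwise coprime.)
The moduli 60, 41 are pairwise coprime, so by the CRT there is a unique solution mod 60·41 = 2460.
Solve by successive substitution. Start with x ≡ 27 (mod 60).
  Combine with x ≡ 37 (mod 41): write x = 27 + 60·t and require 27 + 60·t ≡ 37 (mod 41), i.e. 60·t ≡ 37 − 27 ≡ 10 (mod 41). Since 60^(−1) ≡ 13 (mod 41) (60 ≡ 19 (mod 41)), t ≡ 13·10 ≡ 7 (mod 41). So x ≡ 27 + 60·7 = 447 (mod 2460).
Unique solution in [0, 2460): x = 447.

Final answer: x ≡ 447 (mod 2460); the representative in [0, 2460) is 447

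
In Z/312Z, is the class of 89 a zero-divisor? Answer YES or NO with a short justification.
gcd(89, 312) = 1, so 89 is a unit in Z/312Z (it has a multiplicative inverse). A unit cannot be a zero-divisor: if 89·b ≡ 0 then multiplying both sides by 89^(−1) gives b ≡ 0. So 89 is not a zero-divisor.

Final answer: NO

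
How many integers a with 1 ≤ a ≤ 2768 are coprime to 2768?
1376

The number of a ∈ {1, ..., 2768} with gcd(a, 2768) = 1 is by definition Euler's totient φ(2768). φ is multiplicative, with φ(p^e) = p^e − p^(e−1). Factorise 2768 = 2^4 · 173. Then
  φ(2768) = (2^4 − 2^3) · (173 − 1) = 8 · 172 = 1376.
So there are 1376 such integers.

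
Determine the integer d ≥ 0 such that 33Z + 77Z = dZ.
In the PID Z, (a, b) is generated by gcd(a, b). Compute gcd(77, 33) with the extended Euclidean algorithm, tracking rows (r, s, t) with s·77 + t·33 = r:
  row A: (77, 1, 0)   [1·77 + 0·33 = 77]
  row B: (33, 0, 1)   [0·77 + 1·33 = 33]
  77 = 2·33 + 11   → row C = row A − 2·row B = (11, 1, −2)   [check: 1·77 − 2·33 = 11]
  33 = 3·11 + 0   → remainder 0, stop. gcd = 11 (last nonzero row C).
So gcd(33, 77) = 11, with Bézout identity 1·77 − 2·33 = 11. Containment (⊇): the Bézout identity exhibits 11 as an element of (33, 77), giving (11) ⊆ (33, 77). Containment (⊆): since 11 | 33 and 11 | 77 (33 = 11·3, 77 = 11·7), every Z-linear combination of 33 and 77 is divisible by 11, so (33, 77) ⊆ (11). Therefore (33, 77) = (11), d = 11.

Final answer: (33, 77) = (11); d = 11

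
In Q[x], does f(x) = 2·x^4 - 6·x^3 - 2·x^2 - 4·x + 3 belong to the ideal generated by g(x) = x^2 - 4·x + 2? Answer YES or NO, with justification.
In Q[x] the ideal (g) consists of all multiples of g, so f ∈ (g) iff g | f, i.e. iff the remainder of f on division by g is 0. Divide f by g (g is monic, so eliminate the leading term of the running remainder at each step):
  leading term 2·x^4: subtract (2·x^2)·g(x) = 2·x^4 - 8·x^3 + 4·x^2, leaving 2·x^3 - 6·x^2 - 4·x + 3
  leading term 2·x^3: subtract (2·x)·g(x) = 2·x^3 - 8·x^2 + 4·x, leaving 2·x^2 - 8·x + 3
  leading term 2·x^2: subtract (2)·g(x) = 2·x^2 - 8·x + 4, leaving -1
The remainder r(x) = -1 ≠ 0 (and deg r < deg g), so g ∤ f, i.e. f ∉ (g).

Final answer: NO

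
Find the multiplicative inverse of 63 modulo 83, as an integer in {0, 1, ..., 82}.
63^(−1) ≡ 29 (mod 83)

Apply the extended Euclidean algorithm to (83, 63), tracking rows (r, s, t) with s·83 + t·63 = r. Each division r_prev = q·r_cur + r_new produces the new row as (previous row) − q·(current row):
  row A: (83, 1, 0)   [1·83 + 0·63 = 83]
  row B: (63, 0, 1)   [0·83 + 1·63 = 63]
  83 = 1·63 + 20   → row C = row A − 1·row B = (20, 1, −1)   [check: 1·83 − 1·63 = 20]
  63 = 3·20 + 3   → row D = row B − 3·row C = (3, −3, 4)   [check: −3·83 + 4·63 = 3]
  20 = 6·3 + 2   → row E = row C − 6·row D = (2, 19, −25)   [check: 19·83 − 25·63 = 2]
  3 = 1·2 + 1   → row F = row D − 1·row E = (1, −22, 29)   [check: −22·83 + 29·63 = 1]
  2 = 2·1 + 0   → remainder 0, stop. gcd = 1 (last nonzero row F).
The gcd is 1, so 63 is invertible mod 83. The last nonzero row gives −22·83 + 29·63 = 1, so t = 29. So 63^(−1) ≡ 29 (mod 83). Verify: 63 · 29 = 1827 ≡ 1 (mod 83). ✓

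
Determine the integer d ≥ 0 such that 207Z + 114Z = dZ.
(207, 114) = (3); d = 3

In the PID Z, (a, b) is generated by gcd(a, b). Compute gcd(207, 114) with the extended Euclidean algorithm, tracking rows (r, s, t) with s·207 + t·114 = r:
  row A: (207, 1, 0)   [1·207 + 0·114 = 207]
  row B: (114, 0, 1)   [0·207 + 1·114 = 114]
  207 = 1·114 + 93   → row C = row A − 1·row B = (93, 1, −1)   [check: 1·207 − 1·114 = 93]
  114 = 1·93 + 21   → row D = row B − 1·row C = (21, −1, 2)   [check: −1·207 + 2·114 = 21]
  93 = 4·21 + 9   → row E = row C − 4·row D = (9, 5, −9)   [check: 5·207 − 9·114 = 9]
  21 = 2·9 + 3   → row F = row D − 2·row E = (3, −11, 20)   [check: −11·207 + 20·114 = 3]
  9 = 3·3 + 0   → remainder 0, stop. gcd = 3 (last nonzero row F).
So gcd(207, 114) = 3, with Bézout identity −11·207 + 20·114 = 3. Containment (⊇): the Bézout identity exhibits 3 as an element of (207, 114), giving (3) ⊆ (207, 114). Containment (⊆): since 3 | 207 and 3 | 114 (207 = 3·69, 114 = 3·38), every Z-linear combination of 207 and 114 is divisible by 3, so (207, 114) ⊆ (3). Therefore (207, 114) = (3), d = 3.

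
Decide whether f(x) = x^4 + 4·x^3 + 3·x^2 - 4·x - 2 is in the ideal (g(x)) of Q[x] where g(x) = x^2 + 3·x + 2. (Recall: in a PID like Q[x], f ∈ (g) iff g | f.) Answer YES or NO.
In Q[x] the ideal (g) consists of all multiples of g, so f ∈ (g) iff g | f, i.e. iff the remainder of f on division by g is 0. Divide f by g (g is monic, so eliminate the leading term of the running remainder at each step):
  leading term x^4: subtract (x^2)·g(x) = x^4 + 3·x^3 + 2·x^2, leaving x^3 + x^2 - 4·x - 2
  leading term x^3: subtract (x)·g(x) = x^3 + 3·x^2 + 2·x, leaving -2·x^2 - 6·x - 2
  leading term -2·x^2: subtract (-2)·g(x) = -2·x^2 - 6·x - 4, leaving 2
The remainder r(x) = 2 ≠ 0 (and deg r < deg g), so g ∤ f, i.e. f ∉ (g).

Final answer: NO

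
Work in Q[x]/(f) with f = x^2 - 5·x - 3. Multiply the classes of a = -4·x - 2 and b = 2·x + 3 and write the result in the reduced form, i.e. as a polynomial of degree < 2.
a · b ≡ -56·x - 30 (mod f(x))

First multiply in Q[x] without reducing: a · b = -8·x^2 - 16·x - 6. Now divide by f(x) = x^2 - 5·x - 3, eliminating the leading term at each step:
  leading term -8·x^2: subtract (-8)·f(x) = -8·x^2 + 40·x + 24, leaving -56·x - 30
The degree is now < 2, so this is the remainder. Hence a · b ≡ -56·x - 30 in Q[x]/(f).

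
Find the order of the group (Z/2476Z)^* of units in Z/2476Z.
|(Z/2476Z)^*| = 1236

(Z/2476Z)^* consists of the classes a with gcd(a, 2476) = 1, so its order is φ(2476). φ is multiplicative, with φ(p^e) = p^e − p^(e−1). Factorise 2476 = 2^2 · 619. Then
  φ(2476) = (2^2 − 2^1) · (619 − 1) = 2 · 618 = 1236.
Thus |(Z/2476Z)^*| = 1236.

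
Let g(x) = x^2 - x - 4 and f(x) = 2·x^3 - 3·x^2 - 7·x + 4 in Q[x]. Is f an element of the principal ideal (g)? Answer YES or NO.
In Q[x] the ideal (g) consists of all multiples of g, so f ∈ (g) iff g | f, i.e. iff the remainder of f on division by g is 0. Divide f by g (g is monic, so eliminate the leading term of the running remainder at each step):
  leading term 2·x^3: subtract (2·x)·g(x) = 2·x^3 - 2·x^2 - 8·x, leaving -x^2 + x + 4
  leading term -x^2: subtract (-1)·g(x) = -x^2 + x + 4, leaving 0
The remainder is 0, so f(x) = g(x) · h(x) with h(x) = 2·x - 1. Hence g | f, i.e. f ∈ (g).

Final answer: YES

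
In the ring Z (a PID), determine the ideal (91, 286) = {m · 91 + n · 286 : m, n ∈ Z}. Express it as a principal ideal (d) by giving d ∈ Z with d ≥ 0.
In the PID Z, (a, b) is generated by gcd(a, b). Compute gcd(286, 91) with the extended Euclidean algorithm, tracking rows (r, s, t) with s·286 + t·91 = r:
  row A: (286, 1, 0)   [1·286 + 0·91 = 286]
  row B: (91, 0, 1)   [0·286 + 1·91 = 91]
  286 = 3·91 + 13   → row C = row A − 3·row B = (13, 1, −3)   [check: 1·286 − 3·91 = 13]
  91 = 7·13 + 0   → remainder 0, stop. gcd = 13 (last nonzero row C).
So gcd(91, 286) = 13, with Bézout identity 1·286 − 3·91 = 13. Containment (⊇): the Bézout identity exhibits 13 as an element of (91, 286), giving (13) ⊆ (91, 286). Containment (⊆): since 13 | 91 and 13 | 286 (91 = 13·7, 286 = 13·22), every Z-linear combination of 91 and 286 is divisible by 13, so (91, 286) ⊆ (13). Therefore (91, 286) = (13), d = 13.

Final answer: (91, 286) = (13); d = 13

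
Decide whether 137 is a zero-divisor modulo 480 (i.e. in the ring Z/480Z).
gcd(137, 480) = 1, so 137 is a unit in Z/480Z (it has a multiplicative inverse). A unit cannot be a zero-divisor: if 137·b ≡ 0 then multiplying both sides by 137^(−1) gives b ≡ 0. So 137 is not a zero-divisor.

Final answer: NO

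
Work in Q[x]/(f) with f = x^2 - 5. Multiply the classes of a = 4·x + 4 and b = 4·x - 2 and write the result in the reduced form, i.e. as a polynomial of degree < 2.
First multiply in Q[x] without reducing: a · b = 16·x^2 + 8·x - 8. Now divide by f(x) = x^2 - 5, eliminating the leading term at each step:
  leading term 16·x^2: subtract (16)·f(x) = 16·x^2 - 80, leaving 8·x + 72
The degree is now < 2, so this is the remainder. Hence a · b ≡ 8·x + 72 in Q[x]/(f).

Final answer: a · b ≡ 8·x + 72 (mod f(x))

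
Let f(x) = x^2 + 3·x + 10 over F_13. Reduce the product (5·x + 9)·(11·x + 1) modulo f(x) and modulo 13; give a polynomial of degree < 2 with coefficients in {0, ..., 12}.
a · b ≡ 4·x + 5 (mod f(x))

Multiply as integer polynomials: a · b = 55·x^2 + 104·x + 9. Reducing coefficients mod 13: a · b ≡ 3·x^2 + 9. Now divide by f(x) = x^2 + 3·x + 10 in F_13[x], eliminating the leading term at each step:
  leading term 3·x^2: subtract (3)·f(x) = 3·x^2 + 9·x + 4, leaving 4·x + 5 (coefficients mod 13)
The degree is now < 2, so this is the remainder. Hence a · b ≡ 4·x + 5 in F_13[x]/(f).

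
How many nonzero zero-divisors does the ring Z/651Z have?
In Z/651Z each nonzero element is either a unit (gcd with 651 is 1) or a zero-divisor (gcd > 1). The number of units is φ(651): factorise 651 = 3 · 7 · 31, so φ(651) = (3 − 1) · (7 − 1) · (31 − 1) = 2 · 6 · 30 = 360. The nonzero elements number 651 − 1 = 650. Hence the nonzero zero-divisors number 650 − 360 = 290.

Final answer: Z/651Z has 290 nonzero zero-divisors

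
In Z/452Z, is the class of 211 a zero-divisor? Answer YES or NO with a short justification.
NO

gcd(211, 452) = 1, so 211 is a unit in Z/452Z (it has a multiplicative inverse). A unit cannot be a zero-divisor: if 211·b ≡ 0 then multiplying both sides by 211^(−1) gives b ≡ 0. So 211 is not a zero-divisor.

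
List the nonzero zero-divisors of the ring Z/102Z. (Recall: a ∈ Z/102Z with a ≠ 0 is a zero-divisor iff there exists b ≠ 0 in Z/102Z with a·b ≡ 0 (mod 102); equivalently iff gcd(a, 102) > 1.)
nonzero zero-divisors of Z/102Z = {2, 3, 4, 6, 8, 9, 10, 12, 14, 15, 16, 17, 18, 20, 21, 22, 24, 26, 27, 28, 30, 32, 33, 34, 36, 38, 39, 40, 42, 44, 45, 46, 48, 50, 51, 52, 54, 56, 57, 58, 60, 62, 63, 64, 66, 68, 69, 70, 72, 74, 75, 76, 78, 80, 81, 82, 84, 85, 86, 87, 88, 90, 92, 93, 94, 96, 98, 99, 100}

An element a ∈ Z/102Z (with a ≠ 0) is a zero-divisor iff gcd(a, 102) > 1 (because a is a unit precisely when gcd(a, n) = 1, and in Z/nZ every nonzero, non-unit element is a zero-divisor). Scan a = 1, ..., 101 and keep those with gcd(a, 102) > 1:
  gcd(2, 102) = 2, gcd(3, 102) = 3, gcd(4, 102) = 2, gcd(6, 102) = 6, gcd(8, 102) = 2, gcd(9, 102) = 3, gcd(10, 102) = 2, gcd(12, 102) = 6, gcd(14, 102) = 2, gcd(15, 102) = 3, gcd(16, 102) = 2, gcd(17, 102) = 17, gcd(18, 102) = 6, gcd(20, 102) = 2, gcd(21, 102) = 3, gcd(22, 102) = 2, gcd(24, 102) = 6, gcd(26, 102) = 2, gcd(27, 102) = 3, gcd(28, 102) = 2, gcd(30, 102) = 6, gcd(32, 102) = 2, gcd(33, 102) = 3, gcd(34, 102) = 34, gcd(36, 102) = 6, gcd(38, 102) = 2, gcd(39, 102) = 3, gcd(40, 102) = 2, gcd(42, 102) = 6, gcd(44, 102) = 2, gcd(45, 102) = 3, gcd(46, 102) = 2, gcd(48, 102) = 6, gcd(50, 102) = 2, gcd(51, 102) = 51, gcd(52, 102) = 2, gcd(54, 102) = 6, gcd(56, 102) = 2, gcd(57, 102) = 3, gcd(58, 102) = 2, gcd(60, 102) = 6, gcd(62, 102) = 2, gcd(63, 102) = 3, gcd(64, 102) = 2, gcd(66, 102) = 6, gcd(68, 102) = 34, gcd(69, 102) = 3, gcd(70, 102) = 2, gcd(72, 102) = 6, gcd(74, 102) = 2, gcd(75, 102) = 3, gcd(76, 102) = 2, gcd(78, 102) = 6, gcd(80, 102) = 2, gcd(81, 102) = 3, gcd(82, 102) = 2, gcd(84, 102) = 6, gcd(85, 102) = 17, gcd(86, 102) = 2, gcd(87, 102) = 3, gcd(88, 102) = 2, gcd(90, 102) = 6, gcd(92, 102) = 2, gcd(93, 102) = 3, gcd(94, 102) = 2, gcd(96, 102) = 6, gcd(98, 102) = 2, gcd(99, 102) = 3, gcd(100, 102) = 2.
All other a ∈ {1, ..., 101} have gcd(a, 102) = 1 and are units. So the nonzero zero-divisors are exactly the 69 values of a appearing in this scan.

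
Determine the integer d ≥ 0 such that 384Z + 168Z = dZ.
In the PID Z, (a, b) is generated by gcd(a, b). Compute gcd(384, 168) with the extended Euclidean algorithm, tracking rows (r, s, t) with s·384 + t·168 = r:
  row A: (384, 1, 0)   [1·384 + 0·168 = 384]
  row B: (168, 0, 1)   [0·384 + 1·168 = 168]
  384 = 2·168 + 48   → row C = row A − 2·row B = (48, 1, −2)   [check: 1·384 − 2·168 = 48]
  168 = 3·48 + 24   → row D = row B − 3·row C = (24, −3, 7)   [check: −3·384 + 7·168 = 24]
  48 = 2·24 + 0   → remainder 0, stop. gcd = 24 (last nonzero row D).
So gcd(384, 168) = 24, with Bézout identity −3·384 + 7·168 = 24. Containment (⊇): the Bézout identity exhibits 24 as an element of (384, 168), giving (24) ⊆ (384, 168). Containment (⊆): since 24 | 384 and 24 | 168 (384 = 24·16, 168 = 24·7), every Z-linear combination of 384 and 168 is divisible by 24, so (384, 168) ⊆ (24). Therefore (384, 168) = (24), d = 24.

Final answer: (384, 168) = (24); d = 24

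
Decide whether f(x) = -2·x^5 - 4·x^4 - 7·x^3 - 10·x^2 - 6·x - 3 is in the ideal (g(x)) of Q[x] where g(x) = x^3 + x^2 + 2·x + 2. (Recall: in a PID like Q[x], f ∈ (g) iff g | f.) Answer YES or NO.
NO

In Q[x] the ideal (g) consists of all multiples of g, so f ∈ (g) iff g | f, i.e. iff the remainder of f on division by g is 0. Divide f by g (g is monic, so eliminate the leading term of the running remainder at each step):
  leading term -2·x^5: subtract (-2·x^2)·g(x) = -2·x^5 - 2·x^4 - 4·x^3 - 4·x^2, leaving -2·x^4 - 3·x^3 - 6·x^2 - 6·x - 3
  leading term -2·x^4: subtract (-2·x)·g(x) = -2·x^4 - 2·x^3 - 4·x^2 - 4·x, leaving -x^3 - 2·x^2 - 2·x - 3
  leading term -x^3: subtract (-1)·g(x) = -x^3 - x^2 - 2·x - 2, leaving -x^2 - 1
The remainder r(x) = -x^2 - 1 ≠ 0 (and deg r < deg g), so g ∤ f, i.e. f ∉ (g).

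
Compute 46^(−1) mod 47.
Apply the extended Euclidean algorithm to (47, 46), tracking rows (r, s, t) with s·47 + t·46 = r. Each division r_prev = q·r_cur + r_new produces the new row as (previous row) − q·(current row):
  row A: (47, 1, 0)   [1·47 + 0·46 = 47]
  row B: (46, 0, 1)   [0·47 + 1·46 = 46]
  47 = 1·46 + 1   → row C = row A − 1·row B = (1, 1, −1)   [check: 1·47 − 1·46 = 1]
  46 = 46·1 + 0   → remainder 0, stop. gcd = 1 (last nonzero row C).
The gcd is 1, so 46 is invertible mod 47. The last nonzero row gives 1·47 − 1·46 = 1, so t = −1. So 46^(−1) ≡ −1 ≡ 46 (mod 47). Verify: 46 · 46 = 2116 ≡ 1 (mod 47). ✓

Final answer: 46^(−1) ≡ 46 (mod 47)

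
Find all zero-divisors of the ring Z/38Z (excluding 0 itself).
nonzero zero-divisors of Z/38Z = {2, 4, 6, 8, 10, 12, 14, 16, 18, 19, 20, 22, 24, 26, 28, 30, 32, 34, 36}

An element a ∈ Z/38Z (with a ≠ 0) is a zero-divisor iff gcd(a, 38) > 1 (because a is a unit precisely when gcd(a, n) = 1, and in Z/nZ every nonzero, non-unit element is a zero-divisor). Scan a = 1, ..., 37 and keep those with gcd(a, 38) > 1:
  gcd(2, 38) = 2, gcd(4, 38) = 2, gcd(6, 38) = 2, gcd(8, 38) = 2, gcd(10, 38) = 2, gcd(12, 38) = 2, gcd(14, 38) = 2, gcd(16, 38) = 2, gcd(18, 38) = 2, gcd(19, 38) = 19, gcd(20, 38) = 2, gcd(22, 38) = 2, gcd(24, 38) = 2, gcd(26, 38) = 2, gcd(28, 38) = 2, gcd(30, 38) = 2, gcd(32, 38) = 2, gcd(34, 38) = 2, gcd(36, 38) = 2.
All other a ∈ {1, ..., 37} have gcd(a, 38) = 1 and are units. So the nonzero zero-divisors are exactly the 19 values of a appearing in this scan.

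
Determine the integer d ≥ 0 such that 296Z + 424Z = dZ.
In the PID Z, (a, b) is generated by gcd(a, b). Compute gcd(424, 296) with the extended Euclidean algorithm, tracking rows (r, s, t) with s·424 + t·296 = r:
  row A: (424, 1, 0)   [1·424 + 0·296 = 424]
  row B: (296, 0, 1)   [0·424 + 1·296 = 296]
  424 = 1·296 + 128   → row C = row A − 1·row B = (128, 1, −1)   [check: 1·424 − 1·296 = 128]
  296 = 2·128 + 40   → row D = row B − 2·row C = (40, −2, 3)   [check: −2·424 + 3·296 = 40]
  128 = 3·40 + 8   → row E = row C − 3·row D = (8, 7, −10)   [check: 7·424 − 10·296 = 8]
  40 = 5·8 + 0   → remainder 0, stop. gcd = 8 (last nonzero row E).
So gcd(296, 424) = 8, with Bézout identity 7·424 − 10·296 = 8. Containment (⊇): the Bézout identity exhibits 8 as an element of (296, 424), giving (8) ⊆ (296, 424). Containment (⊆): since 8 | 296 and 8 | 424 (296 = 8·37, 424 = 8·53), every Z-linear combination of 296 and 424 is divisible by 8, so (296, 424) ⊆ (8). Therefore (296, 424) = (8), d = 8.

Final answer: (296, 424) = (8); d = 8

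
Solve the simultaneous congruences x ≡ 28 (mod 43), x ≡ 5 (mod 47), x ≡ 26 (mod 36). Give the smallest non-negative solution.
x ≡ 15938 (mod 72756); the representative in [0, 72756) is 15938

The moduli 43, 47, 36 are pairwise coprime, so by the CRT there is a unique solution mod 43·47·36 = 72756.
Solve by successive substitution. Start with x ≡ 28 (mod 43).
  Combine with x ≡ 5 (mod 47): write x = 28 + 43·t and require 28 + 43·t ≡ 5 (mod 47), i.e. 43·t ≡ 5 − 28 ≡ 24 (mod 47). Since 43^(−1) ≡ 35 (mod 47), t ≡ 35·24 ≡ 41 (mod 47). So x ≡ 28 + 43·41 = 1791 (mod 2021).
  Combine with x ≡ 26 (mod 36): write x = 1791 + 2021·t and require 1791 + 2021·t ≡ 26 (mod 36), i.e. 2021·t ≡ 26 − 1791 ≡ 35 (mod 36). Since 2021^(−1) ≡ 29 (mod 36) (2021 ≡ 5 (mod 36)), t ≡ 29·35 ≡ 7 (mod 36). So x ≡ 1791 + 2021·7 = 15938 (mod 72756).
Unique solution in [0, 72756): x = 15938.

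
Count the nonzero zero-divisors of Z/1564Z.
Z/1564Z has 859 nonzero zero-divisors

In Z/1564Z each nonzero element is either a unit (gcd with 1564 is 1) or a zero-divisor (gcd > 1). The number of units is φ(1564): factorise 1564 = 2^2 · 17 · 23, so φ(1564) = (2^2 − 2^1) · (17 − 1) · (23 − 1) = 2 · 16 · 22 = 704. The nonzero elements number 1564 − 1 = 1563. Hence the nonzero zero-divisors number 1563 − 704 = 859.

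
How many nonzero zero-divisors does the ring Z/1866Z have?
Z/1866Z has 1245 nonzero zero-divisors

In Z/1866Z each nonzero element is either a unit (gcd with 1866 is 1) or a zero-divisor (gcd > 1). The number of units is φ(1866): factorise 1866 = 2 · 3 · 311, so φ(1866) = (2 − 1) · (3 − 1) · (311 − 1) = 1 · 2 · 310 = 620. The nonzero elements number 1866 − 1 = 1865. Hence the nonzero zero-divisors number 1865 − 620 = 1245.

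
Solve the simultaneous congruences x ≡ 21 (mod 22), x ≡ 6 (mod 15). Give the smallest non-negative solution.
x ≡ 21 (mod 330); the representative in [0, 330) is 21

The moduli 22, 15 are pairwise coprime, so by the CRT there is a unique solution mod 22·15 = 330.
Solve by successive substitution. Start with x ≡ 21 (mod 22).
  Combine with x ≡ 6 (mod 15): write x = 21 + 22·t and require 21 + 22·t ≡ 6 (mod 15), i.e. 22·t ≡ 6 − 21 ≡ 0 (mod 15). Since 22^(−1) ≡ 13 (mod 15) (22 ≡ 7 (mod 15)), t ≡ 13·0 ≡ 0 (mod 15). So x ≡ 21 + 22·0 = 21 (mod 330).
Unique solution in [0, 330): x = 21.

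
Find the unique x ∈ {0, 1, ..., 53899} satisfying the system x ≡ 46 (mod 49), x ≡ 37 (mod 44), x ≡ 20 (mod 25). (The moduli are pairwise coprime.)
x ≡ 2545 (mod 53900); the representative in [0, 53900) is 2545

The moduli 49, 44, 25 are pairwise coprime, so by the CRT there is a unique solution mod 49·44·25 = 53900.
Solve by successive substitution. Start with x ≡ 46 (mod 49).
  Combine with x ≡ 37 (mod 44): write x = 46 + 49·t and require 46 + 49·t ≡ 37 (mod 44), i.e. 49·t ≡ 37 − 46 ≡ 35 (mod 44). Since 49^(−1) ≡ 9 (mod 44) (49 ≡ 5 (mod 44)), t ≡ 9·35 ≡ 7 (mod 44). So x ≡ 46 + 49·7 = 389 (mod 2156).
  Combine with x ≡ 20 (mod 25): write x = 389 + 2156·t and require 389 + 2156·t ≡ 20 (mod 25), i.e. 2156·t ≡ 20 − 389 ≡ 6 (mod 25). Since 2156^(−1) ≡ 21 (mod 25) (2156 ≡ 6 (mod 25)), t ≡ 21·6 ≡ 1 (mod 25). So x ≡ 389 + 2156·1 = 2545 (mod 53900).
Unique solution in [0, 53900): x = 2545.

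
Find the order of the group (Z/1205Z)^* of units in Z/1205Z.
|(Z/1205Z)^*| = 960

(Z/1205Z)^* consists of the classes a with gcd(a, 1205) = 1, so its order is φ(1205). φ is multiplicative, with φ(p^e) = p^e − p^(e−1). Factorise 1205 = 5 · 241. Then
  φ(1205) = (5 − 1) · (241 − 1) = 4 · 240 = 960.
Thus |(Z/1205Z)^*| = 960.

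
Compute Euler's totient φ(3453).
φ(3453) = 2300

φ is multiplicative, with φ(p^e) = p^e − p^(e−1). Factorise 3453 = 3 · 1151. Then
  φ(3453) = (3 − 1) · (1151 − 1) = 2 · 1150 = 2300.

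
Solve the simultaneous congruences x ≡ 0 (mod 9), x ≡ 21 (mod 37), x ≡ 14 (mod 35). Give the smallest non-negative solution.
x ≡ 10899 (mod 11655); the representative in [0, 11655) is 10899

The moduli 9, 37, 35 are pairwise coprime, so by the CRT there is a unique solution mod 9·37·35 = 11655.
Solve by successive substitution. Start with x ≡ 0 (mod 9).
  Combine with x ≡ 21 (mod 37): write x = 9·t and require 9·t ≡ 21 (mod 37). Since 9^(−1) ≡ 33 (mod 37), t ≡ 33·21 ≡ 27 (mod 37). So x ≡ 9·27 = 243 (mod 333).
  Combine with x ≡ 14 (mod 35): write x = 243 + 333·t and require 243 + 333·t ≡ 14 (mod 35), i.e. 333·t ≡ 14 − 243 ≡ 16 (mod 35). Since 333^(−1) ≡ 2 (mod 35) (333 ≡ 18 (mod 35)), t ≡ 2·16 ≡ 32 (mod 35). So x ≡ 243 + 333·32 = 10899 (mod 11655).
Unique solution in [0, 11655): x = 10899.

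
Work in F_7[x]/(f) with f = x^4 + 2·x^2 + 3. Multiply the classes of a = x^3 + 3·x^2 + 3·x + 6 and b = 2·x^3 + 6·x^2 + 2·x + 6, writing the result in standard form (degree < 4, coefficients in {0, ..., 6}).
a · b ≡ 4·x^3 + 3·x^2 + x + 5 (mod f(x))

Multiply as integer polynomials: a · b = 2·x^6 + 12·x^5 + 26·x^4 + 42·x^3 + 60·x^2 + 30·x + 36. Reducing coefficients mod 7: a · b ≡ 2·x^6 + 5·x^5 + 5·x^4 + 4·x^2 + 2·x + 1. Now divide by f(x) = x^4 + 2·x^2 + 3 in F_7[x], eliminating the leading term at each step:
  leading term 2·x^6: subtract (2·x^2)·f(x) = 2·x^6 + 4·x^4 + 6·x^2, leaving 5·x^5 + x^4 + 5·x^2 + 2·x + 1 (coefficients mod 7)
  leading term 5·x^5: subtract (5·x)·f(x) = 5·x^5 + 3·x^3 + x, leaving x^4 + 4·x^3 + 5·x^2 + x + 1 (coefficients mod 7)
  leading term x^4: subtract (1)·f(x) = x^4 + 2·x^2 + 3, leaving 4·x^3 + 3·x^2 + x + 5 (coefficients mod 7)
The degree is now < 4, so this is the remainder. Hence a · b ≡ 4·x^3 + 3·x^2 + x + 5 in F_7[x]/(f).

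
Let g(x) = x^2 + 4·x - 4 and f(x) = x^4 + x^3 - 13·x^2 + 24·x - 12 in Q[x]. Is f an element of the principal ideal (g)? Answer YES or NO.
In Q[x] the ideal (g) consists of all multiples of g, so f ∈ (g) iff g | f, i.e. iff the remainder of f on division by g is 0. Divide f by g (g is monic, so eliminate the leading term of the running remainder at each step):
  leading term x^4: subtract (x^2)·g(x) = x^4 + 4·x^3 - 4·x^2, leaving -3·x^3 - 9·x^2 + 24·x - 12
  leading term -3·x^3: subtract (-3·x)·g(x) = -3·x^3 - 12·x^2 + 12·x, leaving 3·x^2 + 12·x - 12
  leading term 3·x^2: subtract (3)·g(x) = 3·x^2 + 12·x - 12, leaving 0
The remainder is 0, so f(x) = g(x) · h(x) with h(x) = x^2 - 3·x + 3. Hence g | f, i.e. f ∈ (g).

Final answer: YES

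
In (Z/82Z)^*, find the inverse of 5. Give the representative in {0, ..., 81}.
Apply the extended Euclidean algorithm to (82, 5), tracking rows (r, s, t) with s·82 + t·5 = r. Each division r_prev = q·r_cur + r_new produces the new row as (previous row) − q·(current row):
  row A: (82, 1, 0)   [1·82 + 0·5 = 82]
  row B: (5, 0, 1)   [0·82 + 1·5 = 5]
  82 = 16·5 + 2   → row C = row A − 16·row B = (2, 1, −16)   [check: 1·82 − 16·5 = 2]
  5 = 2·2 + 1   → row D = row B − 2·row C = (1, −2, 33)   [check: −2·82 + 33·5 = 1]
  2 = 2·1 + 0   → remainder 0, stop. gcd = 1 (last nonzero row D).
The gcd is 1, so 5 is invertible mod 82. The last nonzero row gives −2·82 + 33·5 = 1, so t = 33. So 5^(−1) ≡ 33 (mod 82). Verify: 5 · 33 = 165 ≡ 1 (mod 82). ✓

Final answer: 5^(−1) ≡ 33 (mod 82)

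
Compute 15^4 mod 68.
Use repeated squaring. Binary(4) = 100. Walk through the bits of the exponent 4 left-to-right: at each bit after the leading one, square the running value, then multiply by 15 if the bit is 1 (always reducing mod 68):
  bit 1 = 1 (leading): start with 15.
  bit 2 = 0: square 15^2 = 225 ≡ 21 (mod 68).
  bit 3 = 0: square 21^2 = 441 ≡ 33 (mod 68).
Final value: 15^4 ≡ 33 (mod 68).

Final answer: 33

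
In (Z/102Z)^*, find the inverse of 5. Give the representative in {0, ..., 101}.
Apply the extended Euclidean algorithm to (102, 5), tracking rows (r, s, t) with s·102 + t·5 = r. Each division r_prev = q·r_cur + r_new produces the new row as (previous row) − q·(current row):
  row A: (102, 1, 0)   [1·102 + 0·5 = 102]
  row B: (5, 0, 1)   [0·102 + 1·5 = 5]
  102 = 20·5 + 2   → row C = row A − 20·row B = (2, 1, −20)   [check: 1·102 − 20·5 = 2]
  5 = 2·2 + 1   → row D = row B − 2·row C = (1, −2, 41)   [check: −2·102 + 41·5 = 1]
  2 = 2·1 + 0   → remainder 0, stop. gcd = 1 (last nonzero row D).
The gcd is 1, so 5 is invertible mod 102. The last nonzero row gives −2·102 + 41·5 = 1, so t = 41. So 5^(−1) ≡ 41 (mod 102). Verify: 5 · 41 = 205 ≡ 1 (mod 102). ✓

Final answer: 5^(−1) ≡ 41 (mod 102)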